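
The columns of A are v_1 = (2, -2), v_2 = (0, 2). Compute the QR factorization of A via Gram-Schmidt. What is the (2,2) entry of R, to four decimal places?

r_{22} = 1.4142

e_1 = v_1/‖v_1‖ = (2, -2)/2.8284 = (0.7071, -0.7071).
r_{12} = e_1·v_2 = -1.4142.
u_2 = v_2 + 1.4142·e_1 = (1.0000, 1.0000).
r_{22} = ‖u_2‖ = 1.4142.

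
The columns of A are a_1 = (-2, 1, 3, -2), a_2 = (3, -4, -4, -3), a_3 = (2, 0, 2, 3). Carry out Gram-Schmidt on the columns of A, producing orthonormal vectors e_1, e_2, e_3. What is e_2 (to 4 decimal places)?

e_2 = (0.2043, -0.5201, -0.2229, -0.7988)

a_1 = (-2, 1, 3, -2); ‖a_1‖ = 4.2426, so e_1 = (-0.4714, 0.2357, 0.7071, -0.4714).
e_1·a_2 = (-0.4714)·3 + 0.2357·(-4) + 0.7071·(-4) + (-0.4714)·(-3) = -3.7712.
u_2 = a_2 + 3.7712·e_1 = (1.2222, -3.1111, -1.3333, -4.7778).
‖u_2‖ = 5.9815, so e_2 = (0.2043, -0.5201, -0.2229, -0.7988).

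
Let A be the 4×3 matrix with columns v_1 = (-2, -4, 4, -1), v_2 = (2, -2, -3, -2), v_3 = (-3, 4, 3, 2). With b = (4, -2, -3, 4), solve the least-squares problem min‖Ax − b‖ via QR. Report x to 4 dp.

v_1 = (-2, -4, 4, -1); ‖v_1‖ = 6.0828, so e_1 = (-0.3288, -0.6576, 0.6576, -0.1644).
e_1·v_2 = (-0.3288)·2 + (-0.6576)·(-2) + 0.6576·(-3) + (-0.1644)·(-2) = -0.9864.
u_2 = v_2 + 0.9864·e_1 = (1.6757, -2.6486, -2.3514, -2.1622).
‖u_2‖ = 4.4752, so e_2 = (0.3744, -0.5919, -0.5254, -0.4831).
e_1·v_3 = (-0.3288)·(-3) + (-0.6576)·4 + 0.6576·3 + (-0.1644)·2 = 0.0000; e_2·v_3 = 0.3744·(-3) + (-0.5919)·4 + (-0.5254)·3 + (-0.4831)·2 = -6.0333.
u_3 = v_3 + 0.0000·e_1 + 6.0333·e_2 = (-0.7409, 0.4291, -0.1700, -0.9150).
‖u_3‖ = 1.2646, so e_3 = (-0.5859, 0.3394, -0.1345, -0.7235).
Qᵀb = (-2.6304, 2.3251, -5.5130).
Back-substitute: x_3 = -5.5130/1.2646 = -4.3595.
x_2 = (2.3251 + 6.0333·(-4.3595))/4.4752 = -5.3578.
x_1 = (-2.6304 + 0.9864·(-5.3578) + 0.0000·(-4.3595))/6.0828 = -1.3013.

x = (-1.3013, -5.3578, -4.3595)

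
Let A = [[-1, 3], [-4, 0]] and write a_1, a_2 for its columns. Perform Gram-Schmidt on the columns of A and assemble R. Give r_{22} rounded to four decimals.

r_{22} = 2.9104

e_1 = a_1/‖a_1‖ = (-1, -4)/4.1231 = (-0.2425, -0.9701).
r_{12} = e_1·a_2 = -0.7276.
u_2 = a_2 + 0.7276·e_1 = (2.8235, -0.7059).
r_{22} = ‖u_2‖ = 2.9104.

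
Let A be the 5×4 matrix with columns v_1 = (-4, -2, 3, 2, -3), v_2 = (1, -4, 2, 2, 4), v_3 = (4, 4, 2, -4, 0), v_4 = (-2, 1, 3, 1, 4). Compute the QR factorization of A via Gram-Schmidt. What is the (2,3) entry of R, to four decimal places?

v_1 = (-4, -2, 3, 2, -3); ‖v_1‖ = 6.4807, so q_1 = (-0.6172, -0.3086, 0.4629, 0.3086, -0.4629).
q_1·v_2 = (-0.6172)·1 + (-0.3086)·(-4) + 0.4629·2 + 0.3086·2 + (-0.4629)·4 = 0.3086.
u_2 = v_2 − 0.3086·q_1 = (1.1905, -3.9048, 1.8571, 1.9048, 4.1429).
‖u_2‖ = 6.3957, so q_2 = (0.1861, -0.6105, 0.2904, 0.2978, 0.6478).
r_{23} = q_2·v_3 = -2.3081.

r_{23} = -2.3081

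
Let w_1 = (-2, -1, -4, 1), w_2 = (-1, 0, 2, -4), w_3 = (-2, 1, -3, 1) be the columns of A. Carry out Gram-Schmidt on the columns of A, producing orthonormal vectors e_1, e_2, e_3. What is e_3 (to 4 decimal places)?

e_1 = w_1/‖w_1‖ = (-2, -1, -4, 1)/4.6904 = (-0.4264, -0.2132, -0.8528, 0.2132).
r_{12} = e_1·w_2 = -2.1320.
u_2 = w_2 + 2.1320·e_1 = (-1.9091, -0.4545, 0.1818, -3.5455).
‖u_2‖ = 4.0564, so e_2 = (-0.4706, -0.1121, 0.0448, -0.8740).
r_{13} = e_1·w_3 = 3.4112; r_{23} = e_2·w_3 = -0.1793.
u_3 = w_3 − 3.4112·e_1 + 0.1793·e_2 = (-0.6298, 1.7072, -0.0829, 0.1160).
‖u_3‖ = 1.8252, so e_3 = (-0.3451, 0.9353, -0.0454, 0.0636).

e_3 = (-0.3451, 0.9353, -0.0454, 0.0636)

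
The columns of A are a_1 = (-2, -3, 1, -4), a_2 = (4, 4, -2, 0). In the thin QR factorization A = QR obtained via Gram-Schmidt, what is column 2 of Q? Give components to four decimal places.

a_1 = (-2, -3, 1, -4); ‖a_1‖ = 5.4772, so e_1 = (-0.3651, -0.5477, 0.1826, -0.7303).
e_1·a_2 = (-0.3651)·4 + (-0.5477)·4 + 0.1826·(-2) + (-0.7303)·0 = -4.0166.
u_2 = a_2 + 4.0166·e_1 = (2.5333, 1.8000, -1.2667, -2.9333).
‖u_2‖ = 4.4572, so e_2 = (0.5684, 0.4038, -0.2842, -0.6581).

e_2 = (0.5684, 0.4038, -0.2842, -0.6581)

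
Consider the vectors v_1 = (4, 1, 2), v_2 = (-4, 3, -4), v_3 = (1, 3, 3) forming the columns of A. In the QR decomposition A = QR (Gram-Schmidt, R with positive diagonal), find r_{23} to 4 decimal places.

e_1 = v_1/‖v_1‖ = (4, 1, 2)/4.5826 = (0.8729, 0.2182, 0.4364).
r_{12} = e_1·v_2 = -4.5826.
u_2 = v_2 + 4.5826·e_1 = (0.0000, 4.0000, -2.0000).
‖u_2‖ = 4.4721, so e_2 = (0.0000, 0.8944, -0.4472).
r_{23} = e_2·v_3 = 1.3416.

r_{23} = 1.3416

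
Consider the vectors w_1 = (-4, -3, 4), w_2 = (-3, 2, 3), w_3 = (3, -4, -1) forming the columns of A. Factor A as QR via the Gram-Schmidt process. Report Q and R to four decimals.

w_1 = (-4, -3, 4); ‖w_1‖ = 6.4031, so q_1 = (-0.6247, -0.4685, 0.6247).
q_1·w_2 = (-0.6247)·(-3) + (-0.4685)·2 + 0.6247·3 = 2.8111.
u_2 = w_2 − 2.8111·q_1 = (-1.2439, 3.3171, 1.2439).
‖u_2‖ = 3.7547, so q_2 = (-0.3313, 0.8835, 0.3313).
q_1·w_3 = (-0.6247)·3 + (-0.4685)·(-4) + 0.6247·(-1) = -0.6247; q_2·w_3 = (-0.3313)·3 + 0.8835·(-4) + 0.3313·(-1) = -4.8590.
u_3 = w_3 + 0.6247·q_1 + 4.8590·q_2 = (1.0000, 0.0000, 1.0000).
‖u_3‖ = 1.4142, so q_3 = (0.7071, 0.0000, 0.7071).

Q = [[-0.6247, -0.3313, 0.7071], [-0.4685, 0.8835, 0.0000], [0.6247, 0.3313, 0.7071]], R = [[6.4031, 2.8111, -0.6247], [0.0000, 3.7547, -4.8590], [0.0000, 0.0000, 1.4142]]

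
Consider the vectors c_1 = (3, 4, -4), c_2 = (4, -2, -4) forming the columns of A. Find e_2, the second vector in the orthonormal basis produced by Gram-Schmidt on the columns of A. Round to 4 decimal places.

e_1 = c_1/‖c_1‖ = (3, 4, -4)/6.4031 = (0.4685, 0.6247, -0.6247).
r_{12} = e_1·c_2 = 3.1235.
u_2 = c_2 − 3.1235·e_1 = (2.5366, -3.9512, -2.0488).
‖u_2‖ = 5.1229, so e_2 = (0.4951, -0.7713, -0.3999).

e_2 = (0.4951, -0.7713, -0.3999)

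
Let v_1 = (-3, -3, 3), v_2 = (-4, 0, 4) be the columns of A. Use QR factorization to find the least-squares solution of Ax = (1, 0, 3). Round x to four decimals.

v_1 = (-3, -3, 3); ‖v_1‖ = 5.1962, so q_1 = (-0.5774, -0.5774, 0.5774).
q_1·v_2 = (-0.5774)·(-4) + (-0.5774)·0 + 0.5774·4 = 4.6188.
u_2 = v_2 − 4.6188·q_1 = (-1.3333, 2.6667, 1.3333).
‖u_2‖ = 3.2660, so q_2 = (-0.4082, 0.8165, 0.4082).
Qᵀb = (1.1547, 0.8165).
Back-substitute: x_2 = 0.8165/3.2660 = 0.2500.
x_1 = (1.1547 − 4.6188·0.2500)/5.1962 = 0.0000.

x = (0.0000, 0.2500)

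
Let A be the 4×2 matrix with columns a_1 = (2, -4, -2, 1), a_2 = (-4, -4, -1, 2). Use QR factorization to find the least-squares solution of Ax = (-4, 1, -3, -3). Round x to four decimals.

x = (-0.5647, 0.4264)

q_1 = a_1/‖a_1‖ = (2, -4, -2, 1)/5.0000 = (0.4000, -0.8000, -0.4000, 0.2000).
r_{12} = q_1·a_2 = 2.4000.
u_2 = a_2 − 2.4000·q_1 = (-4.9600, -2.0800, -0.0400, 1.5200).
‖u_2‖ = 5.5893, so q_2 = (-0.8874, -0.3721, -0.0072, 0.2719).
Qᵀb = (-1.8000, 2.3831).
Back-substitute: x_2 = 2.3831/5.5893 = 0.4264.
x_1 = (-1.8000 − 2.4000·0.4264)/5.0000 = -0.5647.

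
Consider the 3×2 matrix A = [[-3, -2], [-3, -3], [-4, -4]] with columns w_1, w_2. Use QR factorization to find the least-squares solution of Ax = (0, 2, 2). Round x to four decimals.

w_1 = (-3, -3, -4); ‖w_1‖ = 5.8310, so q_1 = (-0.5145, -0.5145, -0.6860).
q_1·w_2 = (-0.5145)·(-2) + (-0.5145)·(-3) + (-0.6860)·(-4) = 5.3165.
u_2 = w_2 − 5.3165·q_1 = (0.7353, -0.2647, -0.3529).
‖u_2‖ = 0.8575, so q_2 = (0.8575, -0.3087, -0.4116).
Qᵀb = (-2.4010, -1.4406).
Back-substitute: x_2 = -1.4406/0.8575 = -1.6800.
x_1 = (-2.4010 − 5.3165·(-1.6800))/5.8310 = 1.1200.

x = (1.1200, -1.6800)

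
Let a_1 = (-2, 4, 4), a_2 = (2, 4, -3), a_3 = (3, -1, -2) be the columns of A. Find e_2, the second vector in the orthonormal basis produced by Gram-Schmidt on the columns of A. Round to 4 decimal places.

e_2 = (0.3714, 0.7428, -0.5571)

a_1 = (-2, 4, 4); ‖a_1‖ = 6.0000, so e_1 = (-0.3333, 0.6667, 0.6667).
e_1·a_2 = (-0.3333)·2 + 0.6667·4 + 0.6667·(-3) = 0.0000.
u_2 = a_2 − 0.0000·e_1 = (2.0000, 4.0000, -3.0000).
‖u_2‖ = 5.3852, so e_2 = (0.3714, 0.7428, -0.5571).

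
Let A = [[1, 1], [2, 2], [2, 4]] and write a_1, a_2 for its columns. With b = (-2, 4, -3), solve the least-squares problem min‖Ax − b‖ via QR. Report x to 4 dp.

x = (3.9000, -2.7000)

a_1 = (1, 2, 2); ‖a_1‖ = 3.0000, so e_1 = (0.3333, 0.6667, 0.6667).
e_1·a_2 = 0.3333·1 + 0.6667·2 + 0.6667·4 = 4.3333.
u_2 = a_2 − 4.3333·e_1 = (-0.4444, -0.8889, 1.1111).
‖u_2‖ = 1.4907, so e_2 = (-0.2981, -0.5963, 0.7454).
Qᵀb = (0.0000, -4.0249).
Back-substitute: x_2 = -4.0249/1.4907 = -2.7000.
x_1 = (0.0000 − 4.3333·(-2.7000))/3.0000 = 3.9000.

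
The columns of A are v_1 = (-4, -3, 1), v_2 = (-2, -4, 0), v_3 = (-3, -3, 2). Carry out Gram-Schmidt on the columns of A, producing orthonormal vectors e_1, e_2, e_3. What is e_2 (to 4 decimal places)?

e_2 = (0.5013, -0.7877, -0.3581)

e_1 = v_1/‖v_1‖ = (-4, -3, 1)/5.0990 = (-0.7845, -0.5883, 0.1961).
r_{12} = e_1·v_2 = 3.9223.
u_2 = v_2 − 3.9223·e_1 = (1.0769, -1.6923, -0.7692).
‖u_2‖ = 2.1483, so e_2 = (0.5013, -0.7877, -0.3581).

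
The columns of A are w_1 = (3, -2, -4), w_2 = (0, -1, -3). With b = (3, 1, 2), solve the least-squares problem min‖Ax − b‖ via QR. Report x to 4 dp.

w_1 = (3, -2, -4); ‖w_1‖ = 5.3852, so e_1 = (0.5571, -0.3714, -0.7428).
e_1·w_2 = 0.5571·0 + (-0.3714)·(-1) + (-0.7428)·(-3) = 2.5997.
u_2 = w_2 − 2.5997·e_1 = (-1.4483, -0.0345, -1.0690).
‖u_2‖ = 1.8004, so e_2 = (-0.8044, -0.0192, -0.5937).
Qᵀb = (-0.1857, -3.6199).
Back-substitute: x_2 = -3.6199/1.8004 = -2.0106.
x_1 = (-0.1857 − 2.5997·(-2.0106))/5.3852 = 0.9362.

x = (0.9362, -2.0106)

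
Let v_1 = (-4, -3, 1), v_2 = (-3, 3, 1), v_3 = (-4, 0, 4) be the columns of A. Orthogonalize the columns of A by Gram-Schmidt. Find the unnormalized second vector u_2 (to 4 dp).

u_2 = (-2.3846, 3.4615, 0.8462)

v_1 = (-4, -3, 1); ‖v_1‖ = 5.0990, so e_1 = (-0.7845, -0.5883, 0.1961).
e_1·v_2 = (-0.7845)·(-3) + (-0.5883)·3 + 0.1961·1 = 0.7845.
u_2 = v_2 − 0.7845·e_1 = (-2.3846, 3.4615, 0.8462).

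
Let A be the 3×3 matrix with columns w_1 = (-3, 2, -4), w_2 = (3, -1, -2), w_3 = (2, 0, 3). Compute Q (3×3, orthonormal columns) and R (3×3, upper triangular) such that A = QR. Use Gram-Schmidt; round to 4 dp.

Q = [[-0.5571, 0.7269, 0.4015], [0.3714, -0.2144, 0.9034], [-0.7428, -0.6524, 0.1506]], R = [[5.3852, -0.5571, -3.3425], [0.0000, 3.7000, -0.5033], [0.0000, 0.0000, 1.2547]]

w_1 = (-3, 2, -4); ‖w_1‖ = 5.3852, so q_1 = (-0.5571, 0.3714, -0.7428).
q_1·w_2 = (-0.5571)·3 + 0.3714·(-1) + (-0.7428)·(-2) = -0.5571.
u_2 = w_2 + 0.5571·q_1 = (2.6897, -0.7931, -2.4138).
‖u_2‖ = 3.7000, so q_2 = (0.7269, -0.2144, -0.6524).
q_1·w_3 = (-0.5571)·2 + 0.3714·0 + (-0.7428)·3 = -3.3425; q_2·w_3 = 0.7269·2 + (-0.2144)·0 + (-0.6524)·3 = -0.5033.
u_3 = w_3 + 3.3425·q_1 + 0.5033·q_2 = (0.5038, 1.1335, 0.1889).
‖u_3‖ = 1.2547, so q_3 = (0.4015, 0.9034, 0.1506).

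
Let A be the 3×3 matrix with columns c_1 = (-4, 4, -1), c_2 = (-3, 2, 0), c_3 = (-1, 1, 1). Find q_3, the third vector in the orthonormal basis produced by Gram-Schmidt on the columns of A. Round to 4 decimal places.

q_3 = (0.3714, 0.5571, 0.7428)

q_1 = c_1/‖c_1‖ = (-4, 4, -1)/5.7446 = (-0.6963, 0.6963, -0.1741).
r_{12} = q_1·c_2 = 3.4816.
u_2 = c_2 − 3.4816·q_1 = (-0.5758, -0.4242, 0.6061).
‖u_2‖ = 0.9374, so q_2 = (-0.6142, -0.4526, 0.6465).
r_{13} = q_1·c_3 = 1.2185; r_{23} = q_2·c_3 = 0.8081.
u_3 = c_3 − 1.2185·q_1 − 0.8081·q_2 = (0.3448, 0.5172, 0.6897).
‖u_3‖ = 0.9285, so q_3 = (0.3714, 0.5571, 0.7428).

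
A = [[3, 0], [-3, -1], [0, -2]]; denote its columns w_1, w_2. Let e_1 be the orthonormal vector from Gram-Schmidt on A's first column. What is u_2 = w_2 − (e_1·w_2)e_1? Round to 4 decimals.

u_2 = (-0.5000, -0.5000, -2.0000)

e_1 = w_1/‖w_1‖ = (3, -3, 0)/4.2426 = (0.7071, -0.7071, 0.0000).
r_{12} = e_1·w_2 = 0.7071.
u_2 = w_2 − 0.7071·e_1 = (-0.5000, -0.5000, -2.0000).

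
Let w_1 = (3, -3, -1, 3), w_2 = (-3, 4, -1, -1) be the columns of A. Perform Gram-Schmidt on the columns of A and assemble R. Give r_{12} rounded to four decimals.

r_{12} = -4.3466

w_1 = (3, -3, -1, 3); ‖w_1‖ = 5.2915, so q_1 = (0.5669, -0.5669, -0.1890, 0.5669).
r_{12} = q_1·w_2 = -4.3466.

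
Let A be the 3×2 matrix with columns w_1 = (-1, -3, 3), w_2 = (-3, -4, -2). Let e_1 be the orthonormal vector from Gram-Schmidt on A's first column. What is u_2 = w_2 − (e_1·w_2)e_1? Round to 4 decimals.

w_1 = (-1, -3, 3); ‖w_1‖ = 4.3589, so e_1 = (-0.2294, -0.6882, 0.6882).
e_1·w_2 = (-0.2294)·(-3) + (-0.6882)·(-4) + 0.6882·(-2) = 2.0647.
u_2 = w_2 − 2.0647·e_1 = (-2.5263, -2.5789, -3.4211).

u_2 = (-2.5263, -2.5789, -3.4211)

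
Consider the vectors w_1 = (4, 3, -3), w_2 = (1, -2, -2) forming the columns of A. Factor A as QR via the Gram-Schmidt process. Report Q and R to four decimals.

w_1 = (4, 3, -3); ‖w_1‖ = 5.8310, so e_1 = (0.6860, 0.5145, -0.5145).
e_1·w_2 = 0.6860·1 + 0.5145·(-2) + (-0.5145)·(-2) = 0.6860.
u_2 = w_2 − 0.6860·e_1 = (0.5294, -2.3529, -1.6471).
‖u_2‖ = 2.9205, so e_2 = (0.1813, -0.8057, -0.5640).

Q = [[0.6860, 0.1813], [0.5145, -0.8057], [-0.5145, -0.5640]], R = [[5.8310, 0.6860], [0.0000, 2.9205]]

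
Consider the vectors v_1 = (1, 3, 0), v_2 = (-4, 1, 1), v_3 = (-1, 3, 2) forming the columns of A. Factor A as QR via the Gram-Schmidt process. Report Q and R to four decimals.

v_1 = (1, 3, 0); ‖v_1‖ = 3.1623, so e_1 = (0.3162, 0.9487, 0.0000).
e_1·v_2 = 0.3162·(-4) + 0.9487·1 + 0.0000·1 = -0.3162.
u_2 = v_2 + 0.3162·e_1 = (-3.9000, 1.3000, 1.0000).
‖u_2‖ = 4.2308, so e_2 = (-0.9218, 0.3073, 0.2364).
e_1·v_3 = 0.3162·(-1) + 0.9487·3 + 0.0000·2 = 2.5298; e_2·v_3 = (-0.9218)·(-1) + 0.3073·3 + 0.2364·2 = 2.3163.
u_3 = v_3 − 2.5298·e_1 − 2.3163·e_2 = (0.3352, -0.1117, 1.4525).
‖u_3‖ = 1.4949, so e_3 = (0.2242, -0.0747, 0.9717).

Q = [[0.3162, -0.9218, 0.2242], [0.9487, 0.3073, -0.0747], [0.0000, 0.2364, 0.9717]], R = [[3.1623, -0.3162, 2.5298], [0.0000, 4.2308, 2.3163], [0.0000, 0.0000, 1.4949]]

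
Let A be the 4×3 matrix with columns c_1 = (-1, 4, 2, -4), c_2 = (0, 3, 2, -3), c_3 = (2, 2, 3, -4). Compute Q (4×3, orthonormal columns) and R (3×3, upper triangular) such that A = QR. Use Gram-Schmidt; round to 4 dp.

Q = [[-0.1644, 0.8404, 0.0927], [0.6576, -0.0300, -0.6492], [0.3288, 0.5403, -0.1391], [-0.6576, 0.0300, -0.7420]], R = [[6.0828, 4.6032, 4.6032], [0.0000, 0.9005, 3.1216], [0.0000, 0.0000, 1.4376]]

c_1 = (-1, 4, 2, -4); ‖c_1‖ = 6.0828, so e_1 = (-0.1644, 0.6576, 0.3288, -0.6576).
e_1·c_2 = (-0.1644)·0 + 0.6576·3 + 0.3288·2 + (-0.6576)·(-3) = 4.6032.
u_2 = c_2 − 4.6032·e_1 = (0.7568, -0.0270, 0.4865, 0.0270).
‖u_2‖ = 0.9005, so e_2 = (0.8404, -0.0300, 0.5403, 0.0300).
e_1·c_3 = (-0.1644)·2 + 0.6576·2 + 0.3288·3 + (-0.6576)·(-4) = 4.6032; e_2·c_3 = 0.8404·2 + (-0.0300)·2 + 0.5403·3 + 0.0300·(-4) = 3.1216.
u_3 = c_3 − 4.6032·e_1 − 3.1216·e_2 = (0.1333, -0.9333, -0.2000, -1.0667).
‖u_3‖ = 1.4376, so e_3 = (0.0927, -0.6492, -0.1391, -0.7420).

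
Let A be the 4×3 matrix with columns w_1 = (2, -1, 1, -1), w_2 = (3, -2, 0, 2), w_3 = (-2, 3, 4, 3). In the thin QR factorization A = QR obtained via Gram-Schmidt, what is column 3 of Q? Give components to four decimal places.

e_3 = (-0.0337, 0.3598, 0.8373, 0.4103)

w_1 = (2, -1, 1, -1); ‖w_1‖ = 2.6458, so e_1 = (0.7559, -0.3780, 0.3780, -0.3780).
e_1·w_2 = 0.7559·3 + (-0.3780)·(-2) + 0.3780·0 + (-0.3780)·2 = 2.2678.
u_2 = w_2 − 2.2678·e_1 = (1.2857, -1.1429, -0.8571, 2.8571).
‖u_2‖ = 3.4434, so e_2 = (0.3734, -0.3319, -0.2489, 0.8297).
e_1·w_3 = 0.7559·(-2) + (-0.3780)·3 + 0.3780·4 + (-0.3780)·3 = -2.2678; e_2·w_3 = 0.3734·(-2) + (-0.3319)·3 + (-0.2489)·4 + 0.8297·3 = -0.2489.
u_3 = w_3 + 2.2678·e_1 + 0.2489·e_2 = (-0.1928, 2.0602, 4.7952, 2.3494).
‖u_3‖ = 5.7267, so e_3 = (-0.0337, 0.3598, 0.8373, 0.4103).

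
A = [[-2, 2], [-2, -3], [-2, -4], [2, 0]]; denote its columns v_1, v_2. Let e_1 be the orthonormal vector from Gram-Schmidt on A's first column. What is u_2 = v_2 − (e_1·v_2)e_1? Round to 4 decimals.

u_2 = (3.2500, -1.7500, -2.7500, -1.2500)

e_1 = v_1/‖v_1‖ = (-2, -2, -2, 2)/4.0000 = (-0.5000, -0.5000, -0.5000, 0.5000).
r_{12} = e_1·v_2 = 2.5000.
u_2 = v_2 − 2.5000·e_1 = (3.2500, -1.7500, -2.7500, -1.2500).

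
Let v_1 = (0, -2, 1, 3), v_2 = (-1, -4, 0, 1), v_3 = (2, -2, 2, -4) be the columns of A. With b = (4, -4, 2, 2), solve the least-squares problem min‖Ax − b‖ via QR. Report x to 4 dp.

x = (1.8815, -0.4681, 0.8652)

v_1 = (0, -2, 1, 3); ‖v_1‖ = 3.7417, so q_1 = (0.0000, -0.5345, 0.2673, 0.8018).
q_1·v_2 = 0.0000·(-1) + (-0.5345)·(-4) + 0.2673·0 + 0.8018·1 = 2.9399.
u_2 = v_2 − 2.9399·q_1 = (-1.0000, -2.4286, -0.7857, -1.3571).
‖u_2‖ = 3.0589, so q_2 = (-0.3269, -0.7939, -0.2569, -0.4437).
q_1·v_3 = 0.0000·2 + (-0.5345)·(-2) + 0.2673·2 + 0.8018·(-4) = -1.6036; q_2·v_3 = (-0.3269)·2 + (-0.7939)·(-2) + (-0.2569)·2 + (-0.4437)·(-4) = 2.1950.
u_3 = v_3 + 1.6036·q_1 − 2.1950·q_2 = (2.7176, -1.1145, 2.9924, -1.7405).
‖u_3‖ = 4.5399, so q_3 = (0.5986, -0.2455, 0.6591, -0.3834).
Qᵀb = (4.2762, 0.4670, 3.9279).
Back-substitute: x_3 = 3.9279/4.5399 = 0.8652.
x_2 = (0.4670 − 2.1950·0.8652)/3.0589 = -0.4681.
x_1 = (4.2762 − 2.9399·(-0.4681) + 1.6036·0.8652)/3.7417 = 1.8815.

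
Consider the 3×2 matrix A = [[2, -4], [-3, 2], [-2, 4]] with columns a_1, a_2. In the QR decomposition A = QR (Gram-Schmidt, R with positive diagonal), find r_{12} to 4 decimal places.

r_{12} = -5.3358

q_1 = a_1/‖a_1‖ = (2, -3, -2)/4.1231 = (0.4851, -0.7276, -0.4851).
r_{12} = q_1·a_2 = -5.3358.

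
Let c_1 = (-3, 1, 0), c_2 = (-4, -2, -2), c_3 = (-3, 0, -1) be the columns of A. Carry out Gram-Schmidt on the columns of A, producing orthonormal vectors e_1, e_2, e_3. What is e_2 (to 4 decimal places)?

e_2 = (-0.2673, -0.8018, -0.5345)

c_1 = (-3, 1, 0); ‖c_1‖ = 3.1623, so e_1 = (-0.9487, 0.3162, 0.0000).
e_1·c_2 = (-0.9487)·(-4) + 0.3162·(-2) + 0.0000·(-2) = 3.1623.
u_2 = c_2 − 3.1623·e_1 = (-1.0000, -3.0000, -2.0000).
‖u_2‖ = 3.7417, so e_2 = (-0.2673, -0.8018, -0.5345).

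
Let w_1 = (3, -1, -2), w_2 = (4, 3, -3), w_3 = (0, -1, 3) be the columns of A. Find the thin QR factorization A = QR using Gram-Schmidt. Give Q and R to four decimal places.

w_1 = (3, -1, -2); ‖w_1‖ = 3.7417, so q_1 = (0.8018, -0.2673, -0.5345).
q_1·w_2 = 0.8018·4 + (-0.2673)·3 + (-0.5345)·(-3) = 4.0089.
u_2 = w_2 − 4.0089·q_1 = (0.7857, 4.0714, -0.8571).
‖u_2‖ = 4.2342, so q_2 = (0.1856, 0.9616, -0.2024).
q_1·w_3 = 0.8018·0 + (-0.2673)·(-1) + (-0.5345)·3 = -1.3363; q_2·w_3 = 0.1856·0 + 0.9616·(-1) + (-0.2024)·3 = -1.5689.
u_3 = w_3 + 1.3363·q_1 + 1.5689·q_2 = (1.3625, 0.1514, 1.9681).
‖u_3‖ = 2.3985, so q_3 = (0.5681, 0.0631, 0.8206).

Q = [[0.8018, 0.1856, 0.5681], [-0.2673, 0.9616, 0.0631], [-0.5345, -0.2024, 0.8206]], R = [[3.7417, 4.0089, -1.3363], [0.0000, 4.2342, -1.5689], [0.0000, 0.0000, 2.3985]]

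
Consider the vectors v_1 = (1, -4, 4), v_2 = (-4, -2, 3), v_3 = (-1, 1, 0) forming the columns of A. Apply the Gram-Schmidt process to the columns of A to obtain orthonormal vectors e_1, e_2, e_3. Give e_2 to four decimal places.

v_1 = (1, -4, 4); ‖v_1‖ = 5.7446, so e_1 = (0.1741, -0.6963, 0.6963).
e_1·v_2 = 0.1741·(-4) + (-0.6963)·(-2) + 0.6963·3 = 2.7852.
u_2 = v_2 − 2.7852·e_1 = (-4.4848, -0.0606, 1.0606).
‖u_2‖ = 4.6090, so e_2 = (-0.9731, -0.0131, 0.2301).

e_2 = (-0.9731, -0.0131, 0.2301)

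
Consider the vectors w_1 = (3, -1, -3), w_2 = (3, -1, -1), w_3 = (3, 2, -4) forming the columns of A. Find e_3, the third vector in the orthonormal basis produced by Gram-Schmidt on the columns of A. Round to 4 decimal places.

e_3 = (0.3162, 0.9487, 0.0000)

e_1 = w_1/‖w_1‖ = (3, -1, -3)/4.3589 = (0.6882, -0.2294, -0.6882).
r_{12} = e_1·w_2 = 2.9824.
u_2 = w_2 − 2.9824·e_1 = (0.9474, -0.3158, 1.0526).
‖u_2‖ = 1.4510, so e_2 = (0.6529, -0.2176, 0.7255).
r_{13} = e_1·w_3 = 4.3589; r_{23} = e_2·w_3 = -1.3784.
u_3 = w_3 − 4.3589·e_1 + 1.3784·e_2 = (0.9000, 2.7000, 0.0000).
‖u_3‖ = 2.8460, so e_3 = (0.3162, 0.9487, 0.0000).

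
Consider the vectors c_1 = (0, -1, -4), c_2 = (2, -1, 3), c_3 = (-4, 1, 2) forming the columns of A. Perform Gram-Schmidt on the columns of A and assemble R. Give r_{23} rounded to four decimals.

e_1 = c_1/‖c_1‖ = (0, -1, -4)/4.1231 = (0.0000, -0.2425, -0.9701).
r_{12} = e_1·c_2 = -2.6679.
u_2 = c_2 + 2.6679·e_1 = (2.0000, -1.6471, 0.4118).
‖u_2‖ = 2.6234, so e_2 = (0.7624, -0.6278, 0.1570).
r_{23} = e_2·c_3 = -3.3634.

r_{23} = -3.3634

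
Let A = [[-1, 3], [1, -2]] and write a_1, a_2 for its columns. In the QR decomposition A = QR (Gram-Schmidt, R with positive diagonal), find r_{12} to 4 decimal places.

a_1 = (-1, 1); ‖a_1‖ = 1.4142, so e_1 = (-0.7071, 0.7071).
r_{12} = e_1·a_2 = -3.5355.

r_{12} = -3.5355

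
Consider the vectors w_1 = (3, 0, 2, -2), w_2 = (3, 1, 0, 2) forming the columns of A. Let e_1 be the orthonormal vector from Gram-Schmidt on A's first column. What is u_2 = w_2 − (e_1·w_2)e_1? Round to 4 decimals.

u_2 = (2.1176, 1.0000, -0.5882, 2.5882)

w_1 = (3, 0, 2, -2); ‖w_1‖ = 4.1231, so e_1 = (0.7276, 0.0000, 0.4851, -0.4851).
e_1·w_2 = 0.7276·3 + 0.0000·1 + 0.4851·0 + (-0.4851)·2 = 1.2127.
u_2 = w_2 − 1.2127·e_1 = (2.1176, 1.0000, -0.5882, 2.5882).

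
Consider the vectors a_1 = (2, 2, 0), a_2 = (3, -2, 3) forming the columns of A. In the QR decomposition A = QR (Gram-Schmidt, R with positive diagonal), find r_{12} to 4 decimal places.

a_1 = (2, 2, 0); ‖a_1‖ = 2.8284, so e_1 = (0.7071, 0.7071, 0.0000).
r_{12} = e_1·a_2 = 0.7071.

r_{12} = 0.7071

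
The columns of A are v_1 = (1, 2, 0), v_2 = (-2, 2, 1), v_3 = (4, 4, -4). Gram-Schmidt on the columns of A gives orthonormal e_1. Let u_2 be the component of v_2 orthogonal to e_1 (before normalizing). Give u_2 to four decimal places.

v_1 = (1, 2, 0); ‖v_1‖ = 2.2361, so e_1 = (0.4472, 0.8944, 0.0000).
e_1·v_2 = 0.4472·(-2) + 0.8944·2 + 0.0000·1 = 0.8944.
u_2 = v_2 − 0.8944·e_1 = (-2.4000, 1.2000, 1.0000).

u_2 = (-2.4000, 1.2000, 1.0000)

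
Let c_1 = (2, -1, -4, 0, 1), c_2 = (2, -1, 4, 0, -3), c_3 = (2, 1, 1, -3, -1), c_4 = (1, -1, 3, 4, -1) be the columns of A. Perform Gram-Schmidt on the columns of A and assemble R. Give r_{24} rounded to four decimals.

r_{24} = 2.5338

e_1 = c_1/‖c_1‖ = (2, -1, -4, 0, 1)/4.6904 = (0.4264, -0.2132, -0.8528, 0.0000, 0.2132).
r_{12} = e_1·c_2 = -2.9848.
u_2 = c_2 + 2.9848·e_1 = (3.2727, -1.6364, 1.4545, 0.0000, -2.3636).
‖u_2‖ = 4.5925, so e_2 = (0.7126, -0.3563, 0.3167, 0.0000, -0.5147).
r_{24} = e_2·c_4 = 2.5338.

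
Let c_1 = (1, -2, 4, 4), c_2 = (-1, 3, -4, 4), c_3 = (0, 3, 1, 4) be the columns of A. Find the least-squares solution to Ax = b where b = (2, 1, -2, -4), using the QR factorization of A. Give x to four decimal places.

x = (-0.7579, -0.3498, 0.1137)

q_1 = c_1/‖c_1‖ = (1, -2, 4, 4)/6.0828 = (0.1644, -0.3288, 0.6576, 0.6576).
r_{12} = q_1·c_2 = -1.1508.
u_2 = c_2 + 1.1508·q_1 = (-0.8108, 2.6216, -3.2432, 4.7568).
‖u_2‖ = 6.3777, so q_2 = (-0.1271, 0.4111, -0.5085, 0.7458).
r_{13} = q_1·c_3 = 2.3016; r_{23} = q_2·c_3 = 3.7080.
u_3 = c_3 − 2.3016·q_1 − 3.7080·q_2 = (0.0930, 2.2326, 1.3721, -0.2791).
‖u_3‖ = 2.6369, so q_3 = (0.0353, 0.8466, 0.5203, -0.1058).
Qᵀb = (-3.9456, -1.8095, 0.2999).
Back-substitute: x_3 = 0.2999/2.6369 = 0.1137.
x_2 = (-1.8095 − 3.7080·0.1137)/6.3777 = -0.3498.
x_1 = (-3.9456 + 1.1508·(-0.3498) − 2.3016·0.1137)/6.0828 = -0.7579.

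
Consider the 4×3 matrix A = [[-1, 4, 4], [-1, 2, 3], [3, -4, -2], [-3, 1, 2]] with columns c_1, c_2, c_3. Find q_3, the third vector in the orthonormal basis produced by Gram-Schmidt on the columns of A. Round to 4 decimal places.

q_3 = (0.2937, 0.5612, 0.6708, 0.3858)

c_1 = (-1, -1, 3, -3); ‖c_1‖ = 4.4721, so q_1 = (-0.2236, -0.2236, 0.6708, -0.6708).
q_1·c_2 = (-0.2236)·4 + (-0.2236)·2 + 0.6708·(-4) + (-0.6708)·1 = -4.6957.
u_2 = c_2 + 4.6957·q_1 = (2.9500, 0.9500, -0.8500, -2.1500).
‖u_2‖ = 3.8665, so q_2 = (0.7630, 0.2457, -0.2198, -0.5561).
q_1·c_3 = (-0.2236)·4 + (-0.2236)·3 + 0.6708·(-2) + (-0.6708)·2 = -4.2485; q_2·c_3 = 0.7630·4 + 0.2457·3 + (-0.2198)·(-2) + (-0.5561)·2 = 3.1165.
u_3 = c_3 + 4.2485·q_1 − 3.1165·q_2 = (0.6722, 1.2843, 1.5351, 0.8829).
‖u_3‖ = 2.2885, so q_3 = (0.2937, 0.5612, 0.6708, 0.3858).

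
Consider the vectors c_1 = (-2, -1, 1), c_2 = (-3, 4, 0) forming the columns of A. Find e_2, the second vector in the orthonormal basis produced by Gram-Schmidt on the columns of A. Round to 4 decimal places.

c_1 = (-2, -1, 1); ‖c_1‖ = 2.4495, so e_1 = (-0.8165, -0.4082, 0.4082).
e_1·c_2 = (-0.8165)·(-3) + (-0.4082)·4 + 0.4082·0 = 0.8165.
u_2 = c_2 − 0.8165·e_1 = (-2.3333, 4.3333, -0.3333).
‖u_2‖ = 4.9329, so e_2 = (-0.4730, 0.8785, -0.0676).

e_2 = (-0.4730, 0.8785, -0.0676)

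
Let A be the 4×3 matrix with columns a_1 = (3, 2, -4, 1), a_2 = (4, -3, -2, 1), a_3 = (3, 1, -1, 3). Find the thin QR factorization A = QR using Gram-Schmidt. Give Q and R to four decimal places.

Q = [[0.5477, 0.5270, 0.2266], [0.3651, -0.8433, 0.2422], [-0.7303, 0.0000, 0.4922], [0.1826, 0.1054, 0.8048]], R = [[5.4772, 2.7386, 3.2863], [0.0000, 4.7434, 1.0541], [0.0000, 0.0000, 2.8441]]

a_1 = (3, 2, -4, 1); ‖a_1‖ = 5.4772, so e_1 = (0.5477, 0.3651, -0.7303, 0.1826).
e_1·a_2 = 0.5477·4 + 0.3651·(-3) + (-0.7303)·(-2) + 0.1826·1 = 2.7386.
u_2 = a_2 − 2.7386·e_1 = (2.5000, -4.0000, 0.0000, 0.5000).
‖u_2‖ = 4.7434, so e_2 = (0.5270, -0.8433, 0.0000, 0.1054).
e_1·a_3 = 0.5477·3 + 0.3651·1 + (-0.7303)·(-1) + 0.1826·3 = 3.2863; e_2·a_3 = 0.5270·3 + (-0.8433)·1 + (0.0000)·(-1) + 0.1054·3 = 1.0541.
u_3 = a_3 − 3.2863·e_1 − 1.0541·e_2 = (0.6444, 0.6889, 1.4000, 2.2889).
‖u_3‖ = 2.8441, so e_3 = (0.2266, 0.2422, 0.4922, 0.8048).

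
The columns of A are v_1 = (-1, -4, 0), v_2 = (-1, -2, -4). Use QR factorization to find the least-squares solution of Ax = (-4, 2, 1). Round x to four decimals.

x = (-0.1739, -0.1159)

q_1 = v_1/‖v_1‖ = (-1, -4, 0)/4.1231 = (-0.2425, -0.9701, 0.0000).
r_{12} = q_1·v_2 = 2.1828.
u_2 = v_2 − 2.1828·q_1 = (-0.4706, 0.1176, -4.0000).
‖u_2‖ = 4.0293, so q_2 = (-0.1168, 0.0292, -0.9927).
Qᵀb = (-0.9701, -0.4672).
Back-substitute: x_2 = -0.4672/4.0293 = -0.1159.
x_1 = (-0.9701 − 2.1828·(-0.1159))/4.1231 = -0.1739.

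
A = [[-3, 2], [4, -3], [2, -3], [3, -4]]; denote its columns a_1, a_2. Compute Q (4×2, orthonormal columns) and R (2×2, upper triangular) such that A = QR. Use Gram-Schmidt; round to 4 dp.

a_1 = (-3, 4, 2, 3); ‖a_1‖ = 6.1644, so q_1 = (-0.4867, 0.6489, 0.3244, 0.4867).
q_1·a_2 = (-0.4867)·2 + 0.6489·(-3) + 0.3244·(-3) + 0.4867·(-4) = -5.8400.
u_2 = a_2 + 5.8400·q_1 = (-0.8421, 0.7895, -1.1053, -1.1579).
‖u_2‖ = 1.9735, so q_2 = (-0.4267, 0.4000, -0.5600, -0.5867).

Q = [[-0.4867, -0.4267], [0.6489, 0.4000], [0.3244, -0.5600], [0.4867, -0.5867]], R = [[6.1644, -5.8400], [0.0000, 1.9735]]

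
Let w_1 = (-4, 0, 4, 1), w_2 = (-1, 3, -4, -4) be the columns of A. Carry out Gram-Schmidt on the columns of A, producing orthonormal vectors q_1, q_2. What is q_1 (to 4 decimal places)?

w_1 = (-4, 0, 4, 1); ‖w_1‖ = 5.7446, so q_1 = (-0.6963, 0.0000, 0.6963, 0.1741).

q_1 = (-0.6963, 0.0000, 0.6963, 0.1741)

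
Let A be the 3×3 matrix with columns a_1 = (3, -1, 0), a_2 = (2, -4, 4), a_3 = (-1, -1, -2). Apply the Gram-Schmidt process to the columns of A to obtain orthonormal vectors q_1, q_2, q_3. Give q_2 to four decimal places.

q_2 = (-0.1961, -0.5883, 0.7845)

q_1 = a_1/‖a_1‖ = (3, -1, 0)/3.1623 = (0.9487, -0.3162, 0.0000).
r_{12} = q_1·a_2 = 3.1623.
u_2 = a_2 − 3.1623·q_1 = (-1.0000, -3.0000, 4.0000).
‖u_2‖ = 5.0990, so q_2 = (-0.1961, -0.5883, 0.7845).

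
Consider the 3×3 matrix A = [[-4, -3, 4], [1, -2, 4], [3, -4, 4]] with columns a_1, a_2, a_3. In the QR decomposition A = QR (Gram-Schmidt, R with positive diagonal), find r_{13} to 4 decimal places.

e_1 = a_1/‖a_1‖ = (-4, 1, 3)/5.0990 = (-0.7845, 0.1961, 0.5883).
r_{13} = e_1·a_3 = 0.0000.

r_{13} = 0.0000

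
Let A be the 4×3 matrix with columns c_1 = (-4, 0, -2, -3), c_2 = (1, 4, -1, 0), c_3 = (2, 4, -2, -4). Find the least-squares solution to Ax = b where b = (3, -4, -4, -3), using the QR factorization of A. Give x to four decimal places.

x = (-0.3275, -1.9956, 1.3133)

c_1 = (-4, 0, -2, -3); ‖c_1‖ = 5.3852, so q_1 = (-0.7428, 0.0000, -0.3714, -0.5571).
q_1·c_2 = (-0.7428)·1 + 0.0000·4 + (-0.3714)·(-1) + (-0.5571)·0 = -0.3714.
u_2 = c_2 + 0.3714·q_1 = (0.7241, 4.0000, -1.1379, -0.2069).
‖u_2‖ = 4.2264, so q_2 = (0.1713, 0.9464, -0.2692, -0.0490).
q_1·c_3 = (-0.7428)·2 + 0.0000·4 + (-0.3714)·(-2) + (-0.5571)·(-4) = 1.4856; q_2·c_3 = 0.1713·2 + 0.9464·4 + (-0.2692)·(-2) + (-0.0490)·(-4) = 4.8628.
u_3 = c_3 − 1.4856·q_1 − 4.8628·q_2 = (2.2703, -0.6023, -0.1390, -2.9344).
‖u_3‖ = 3.7612, so q_3 = (0.6036, -0.1601, -0.0370, -0.7802).
Qᵀb = (0.9285, -2.0479, 4.9397).
Back-substitute: x_3 = 4.9397/3.7612 = 1.3133.
x_2 = (-2.0479 − 4.8628·1.3133)/4.2264 = -1.9956.
x_1 = (0.9285 + 0.3714·(-1.9956) − 1.4856·1.3133)/5.3852 = -0.3275.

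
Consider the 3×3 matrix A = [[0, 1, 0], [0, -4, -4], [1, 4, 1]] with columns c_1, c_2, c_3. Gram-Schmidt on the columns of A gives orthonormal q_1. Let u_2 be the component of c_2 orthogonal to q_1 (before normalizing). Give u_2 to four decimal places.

c_1 = (0, 0, 1); ‖c_1‖ = 1.0000, so q_1 = (0.0000, 0.0000, 1.0000).
q_1·c_2 = 0.0000·1 + 0.0000·(-4) + 1.0000·4 = 4.0000.
u_2 = c_2 − 4.0000·q_1 = (1.0000, -4.0000, 0.0000).

u_2 = (1.0000, -4.0000, 0.0000)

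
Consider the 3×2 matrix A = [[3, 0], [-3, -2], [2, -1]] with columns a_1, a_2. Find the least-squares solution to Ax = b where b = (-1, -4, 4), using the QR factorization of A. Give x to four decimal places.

a_1 = (3, -3, 2); ‖a_1‖ = 4.6904, so e_1 = (0.6396, -0.6396, 0.4264).
e_1·a_2 = 0.6396·0 + (-0.6396)·(-2) + 0.4264·(-1) = 0.8528.
u_2 = a_2 − 0.8528·e_1 = (-0.5455, -1.4545, -1.3636).
‖u_2‖ = 2.0671, so e_2 = (-0.2639, -0.7037, -0.6597).
Qᵀb = (3.6244, 0.4398).
Back-substitute: x_2 = 0.4398/2.0671 = 0.2128.
x_1 = (3.6244 − 0.8528·0.2128)/4.6904 = 0.7340.

x = (0.7340, 0.2128)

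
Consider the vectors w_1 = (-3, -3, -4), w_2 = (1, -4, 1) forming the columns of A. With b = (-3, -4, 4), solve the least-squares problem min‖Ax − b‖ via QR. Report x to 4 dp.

x = (0.0085, 0.9421)

w_1 = (-3, -3, -4); ‖w_1‖ = 5.8310, so q_1 = (-0.5145, -0.5145, -0.6860).
q_1·w_2 = (-0.5145)·1 + (-0.5145)·(-4) + (-0.6860)·1 = 0.8575.
u_2 = w_2 − 0.8575·q_1 = (1.4412, -3.5588, 1.5882).
‖u_2‖ = 4.1551, so q_2 = (0.3468, -0.8565, 0.3822).
Qᵀb = (0.8575, 3.9144).
Back-substitute: x_2 = 3.9144/4.1551 = 0.9421.
x_1 = (0.8575 − 0.8575·0.9421)/5.8310 = 0.0085.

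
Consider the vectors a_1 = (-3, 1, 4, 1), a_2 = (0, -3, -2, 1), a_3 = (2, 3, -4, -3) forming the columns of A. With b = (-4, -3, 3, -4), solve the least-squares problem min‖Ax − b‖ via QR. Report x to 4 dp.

x = (1.4962, 1.1516, 0.5401)

q_1 = a_1/‖a_1‖ = (-3, 1, 4, 1)/5.1962 = (-0.5774, 0.1925, 0.7698, 0.1925).
r_{12} = q_1·a_2 = -1.9245.
u_2 = a_2 + 1.9245·q_1 = (-1.1111, -2.6296, -0.5185, 1.3704).
‖u_2‖ = 3.2088, so q_2 = (-0.3463, -0.8195, -0.1616, 0.4271).
r_{13} = q_1·a_3 = -4.2339; r_{23} = q_2·a_3 = -3.7859.
u_3 = a_3 + 4.2339·q_1 + 3.7859·q_2 = (-1.7554, 0.7122, -1.3525, -0.5683).
‖u_3‖ = 2.3960, so q_3 = (-0.7326, 0.2973, -0.5645, -0.2372).
Qᵀb = (3.2717, 1.6506, 1.2941).
Back-substitute: x_3 = 1.2941/2.3960 = 0.5401.
x_2 = (1.6506 + 3.7859·0.5401)/3.2088 = 1.1516.
x_1 = (3.2717 + 1.9245·1.1516 + 4.2339·0.5401)/5.1962 = 1.4962.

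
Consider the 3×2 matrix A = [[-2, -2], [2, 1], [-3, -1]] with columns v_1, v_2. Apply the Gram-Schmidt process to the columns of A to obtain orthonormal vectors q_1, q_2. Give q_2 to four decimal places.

q_2 = (-0.8468, -0.0529, 0.5293)

v_1 = (-2, 2, -3); ‖v_1‖ = 4.1231, so q_1 = (-0.4851, 0.4851, -0.7276).
q_1·v_2 = (-0.4851)·(-2) + 0.4851·1 + (-0.7276)·(-1) = 2.1828.
u_2 = v_2 − 2.1828·q_1 = (-0.9412, -0.0588, 0.5882).
‖u_2‖ = 1.1114, so q_2 = (-0.8468, -0.0529, 0.5293).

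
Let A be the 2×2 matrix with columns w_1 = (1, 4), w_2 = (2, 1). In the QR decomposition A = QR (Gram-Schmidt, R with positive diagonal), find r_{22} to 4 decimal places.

r_{22} = 1.6977

w_1 = (1, 4); ‖w_1‖ = 4.1231, so q_1 = (0.2425, 0.9701).
q_1·w_2 = 0.2425·2 + 0.9701·1 = 1.4552.
u_2 = w_2 − 1.4552·q_1 = (1.6471, -0.4118).
r_{22} = ‖u_2‖ = 1.6977.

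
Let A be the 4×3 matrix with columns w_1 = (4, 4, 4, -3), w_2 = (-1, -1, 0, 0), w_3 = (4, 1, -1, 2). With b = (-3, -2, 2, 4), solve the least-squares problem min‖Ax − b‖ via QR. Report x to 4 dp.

q_1 = w_1/‖w_1‖ = (4, 4, 4, -3)/7.5498 = (0.5298, 0.5298, 0.5298, -0.3974).
r_{12} = q_1·w_2 = -1.0596.
u_2 = w_2 + 1.0596·q_1 = (-0.4386, -0.4386, 0.5614, -0.4211).
‖u_2‖ = 0.9366, so q_2 = (-0.4683, -0.4683, 0.5994, -0.4496).
r_{13} = q_1·w_3 = 1.3245; r_{23} = q_2·w_3 = -3.8400.
u_3 = w_3 − 1.3245·q_1 + 3.8400·q_2 = (1.5000, -1.5000, 0.6000, 0.8000).
‖u_3‖ = 2.3452, so q_3 = (0.6396, -0.6396, 0.2558, 0.3411).
Qᵀb = (-3.1789, 1.7420, 1.2366).
Back-substitute: x_3 = 1.2366/2.3452 = 0.5273.
x_2 = (1.7420 + 3.8400·0.5273)/0.9366 = 4.0218.
x_1 = (-3.1789 + 1.0596·4.0218 − 1.3245·0.5273)/7.5498 = 0.0509.

x = (0.0509, 4.0218, 0.5273)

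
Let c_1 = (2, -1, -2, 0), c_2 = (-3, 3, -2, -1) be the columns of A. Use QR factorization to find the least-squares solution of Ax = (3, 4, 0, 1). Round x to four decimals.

x = (0.3077, 0.1538)

c_1 = (2, -1, -2, 0); ‖c_1‖ = 3.0000, so q_1 = (0.6667, -0.3333, -0.6667, 0.0000).
q_1·c_2 = 0.6667·(-3) + (-0.3333)·3 + (-0.6667)·(-2) + 0.0000·(-1) = -1.6667.
u_2 = c_2 + 1.6667·q_1 = (-1.8889, 2.4444, -3.1111, -1.0000).
‖u_2‖ = 4.4969, so q_2 = (-0.4200, 0.5436, -0.6918, -0.2224).
Qᵀb = (0.6667, 0.6918).
Back-substitute: x_2 = 0.6918/4.4969 = 0.1538.
x_1 = (0.6667 + 1.6667·0.1538)/3.0000 = 0.3077.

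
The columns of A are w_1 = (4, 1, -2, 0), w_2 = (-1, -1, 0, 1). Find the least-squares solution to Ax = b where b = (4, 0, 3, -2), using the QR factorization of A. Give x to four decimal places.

w_1 = (4, 1, -2, 0); ‖w_1‖ = 4.5826, so q_1 = (0.8729, 0.2182, -0.4364, 0.0000).
q_1·w_2 = 0.8729·(-1) + 0.2182·(-1) + (-0.4364)·0 + 0.0000·1 = -1.0911.
u_2 = w_2 + 1.0911·q_1 = (-0.0476, -0.7619, -0.4762, 1.0000).
‖u_2‖ = 1.3452, so q_2 = (-0.0354, -0.5664, -0.3540, 0.7434).
Qᵀb = (2.1822, -2.6904).
Back-substitute: x_2 = -2.6904/1.3452 = -2.0000.
x_1 = (2.1822 + 1.0911·(-2.0000))/4.5826 = 0.0000.

x = (0.0000, -2.0000)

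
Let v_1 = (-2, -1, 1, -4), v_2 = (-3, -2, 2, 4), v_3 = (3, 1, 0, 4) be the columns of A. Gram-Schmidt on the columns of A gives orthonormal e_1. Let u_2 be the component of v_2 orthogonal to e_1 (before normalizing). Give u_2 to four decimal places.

e_1 = v_1/‖v_1‖ = (-2, -1, 1, -4)/4.6904 = (-0.4264, -0.2132, 0.2132, -0.8528).
r_{12} = e_1·v_2 = -1.2792.
u_2 = v_2 + 1.2792·e_1 = (-3.5455, -2.2727, 2.2727, 2.9091).

u_2 = (-3.5455, -2.2727, 2.2727, 2.9091)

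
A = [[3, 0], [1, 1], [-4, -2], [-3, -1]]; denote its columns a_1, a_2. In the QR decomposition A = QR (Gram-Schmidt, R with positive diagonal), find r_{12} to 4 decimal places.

r_{12} = 2.0284

e_1 = a_1/‖a_1‖ = (3, 1, -4, -3)/5.9161 = (0.5071, 0.1690, -0.6761, -0.5071).
r_{12} = e_1·a_2 = 2.0284.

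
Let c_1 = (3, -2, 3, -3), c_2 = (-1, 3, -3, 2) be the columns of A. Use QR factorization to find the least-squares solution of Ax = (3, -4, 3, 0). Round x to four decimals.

x = (0.1606, -0.8759)

c_1 = (3, -2, 3, -3); ‖c_1‖ = 5.5678, so q_1 = (0.5388, -0.3592, 0.5388, -0.5388).
q_1·c_2 = 0.5388·(-1) + (-0.3592)·3 + 0.5388·(-3) + (-0.5388)·2 = -4.3105.
u_2 = c_2 + 4.3105·q_1 = (1.3226, 1.4516, -0.6774, -0.3226).
‖u_2‖ = 2.1022, so q_2 = (0.6291, 0.6905, -0.3222, -0.1534).
Qᵀb = (4.6697, -1.8414).
Back-substitute: x_2 = -1.8414/2.1022 = -0.8759.
x_1 = (4.6697 + 4.3105·(-0.8759))/5.5678 = 0.1606.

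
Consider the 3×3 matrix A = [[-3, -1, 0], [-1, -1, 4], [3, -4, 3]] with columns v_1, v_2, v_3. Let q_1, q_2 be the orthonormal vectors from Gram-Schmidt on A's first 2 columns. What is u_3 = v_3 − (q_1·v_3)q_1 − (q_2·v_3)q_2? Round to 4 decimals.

u_3 = (-1.3597, 2.9137, -0.3885)

q_1 = v_1/‖v_1‖ = (-3, -1, 3)/4.3589 = (-0.6882, -0.2294, 0.6882).
r_{12} = q_1·v_2 = -1.8353.
u_2 = v_2 + 1.8353·q_1 = (-2.2632, -1.4211, -2.7368).
‖u_2‖ = 3.8251, so q_2 = (-0.5917, -0.3715, -0.7155).
r_{13} = q_1·v_3 = 1.1471; r_{23} = q_2·v_3 = -3.6325.
u_3 = v_3 − 1.1471·q_1 + 3.6325·q_2 = (-1.3597, 2.9137, -0.3885).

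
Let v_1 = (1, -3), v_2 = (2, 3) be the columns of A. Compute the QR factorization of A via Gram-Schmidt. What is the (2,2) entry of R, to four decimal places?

v_1 = (1, -3); ‖v_1‖ = 3.1623, so e_1 = (0.3162, -0.9487).
e_1·v_2 = 0.3162·2 + (-0.9487)·3 = -2.2136.
u_2 = v_2 + 2.2136·e_1 = (2.7000, 0.9000).
r_{22} = ‖u_2‖ = 2.8460.

r_{22} = 2.8460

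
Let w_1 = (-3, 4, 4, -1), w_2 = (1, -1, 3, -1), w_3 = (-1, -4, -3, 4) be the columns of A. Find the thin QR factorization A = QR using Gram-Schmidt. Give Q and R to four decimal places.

Q = [[-0.4629, 0.4280, -0.5338], [0.6172, -0.4708, -0.4748], [0.6172, 0.7275, 0.2389], [-0.1543, -0.2568, 0.6577]], R = [[6.4807, 0.9258, -4.4748], [0.0000, 3.3381, -1.7546], [0.0000, 0.0000, 4.3471]]

w_1 = (-3, 4, 4, -1); ‖w_1‖ = 6.4807, so q_1 = (-0.4629, 0.6172, 0.6172, -0.1543).
q_1·w_2 = (-0.4629)·1 + 0.6172·(-1) + 0.6172·3 + (-0.1543)·(-1) = 0.9258.
u_2 = w_2 − 0.9258·q_1 = (1.4286, -1.5714, 2.4286, -0.8571).
‖u_2‖ = 3.3381, so q_2 = (0.4280, -0.4708, 0.7275, -0.2568).
q_1·w_3 = (-0.4629)·(-1) + 0.6172·(-4) + 0.6172·(-3) + (-0.1543)·4 = -4.4748; q_2·w_3 = 0.4280·(-1) + (-0.4708)·(-4) + 0.7275·(-3) + (-0.2568)·4 = -1.7546.
u_3 = w_3 + 4.4748·q_1 + 1.7546·q_2 = (-2.3205, -2.0641, 1.0385, 2.8590).
‖u_3‖ = 4.3471, so q_3 = (-0.5338, -0.4748, 0.2389, 0.6577).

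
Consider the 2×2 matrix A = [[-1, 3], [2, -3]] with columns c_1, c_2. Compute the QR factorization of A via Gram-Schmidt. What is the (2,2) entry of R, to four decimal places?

c_1 = (-1, 2); ‖c_1‖ = 2.2361, so e_1 = (-0.4472, 0.8944).
e_1·c_2 = (-0.4472)·3 + 0.8944·(-3) = -4.0249.
u_2 = c_2 + 4.0249·e_1 = (1.2000, 0.6000).
r_{22} = ‖u_2‖ = 1.3416.

r_{22} = 1.3416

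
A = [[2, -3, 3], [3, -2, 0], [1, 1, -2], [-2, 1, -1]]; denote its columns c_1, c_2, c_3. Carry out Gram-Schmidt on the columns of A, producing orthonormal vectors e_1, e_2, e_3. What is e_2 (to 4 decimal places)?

e_2 = (-0.6567, 0.0704, 0.7271, -0.1876)

e_1 = c_1/‖c_1‖ = (2, 3, 1, -2)/4.2426 = (0.4714, 0.7071, 0.2357, -0.4714).
r_{12} = e_1·c_2 = -3.0641.
u_2 = c_2 + 3.0641·e_1 = (-1.5556, 0.1667, 1.7222, -0.4444).
‖u_2‖ = 2.3688, so e_2 = (-0.6567, 0.0704, 0.7271, -0.1876).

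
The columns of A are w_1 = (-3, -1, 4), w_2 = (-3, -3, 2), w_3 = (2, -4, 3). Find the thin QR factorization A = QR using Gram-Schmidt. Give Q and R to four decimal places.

Q = [[-0.5883, -0.2692, 0.7625], [-0.1961, -0.8673, -0.4575], [0.7845, -0.4187, 0.4575]], R = [[5.0990, 3.9223, 1.9612], [0.0000, 2.5720, 1.6748], [0.0000, 0.0000, 4.7275]]

e_1 = w_1/‖w_1‖ = (-3, -1, 4)/5.0990 = (-0.5883, -0.1961, 0.7845).
r_{12} = e_1·w_2 = 3.9223.
u_2 = w_2 − 3.9223·e_1 = (-0.6923, -2.2308, -1.0769).
‖u_2‖ = 2.5720, so e_2 = (-0.2692, -0.8673, -0.4187).
r_{13} = e_1·w_3 = 1.9612; r_{23} = e_2·w_3 = 1.6748.
u_3 = w_3 − 1.9612·e_1 − 1.6748·e_2 = (3.6047, -2.1628, 2.1628).
‖u_3‖ = 4.7275, so e_3 = (0.7625, -0.4575, 0.4575).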